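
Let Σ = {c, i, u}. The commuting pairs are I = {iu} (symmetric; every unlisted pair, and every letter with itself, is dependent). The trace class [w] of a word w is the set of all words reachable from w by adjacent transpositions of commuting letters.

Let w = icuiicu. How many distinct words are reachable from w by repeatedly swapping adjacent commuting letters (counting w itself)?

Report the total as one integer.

3

piece 0:i — minimal
piece 1:c rests on {0:i}
piece 2:u rests on {1:c}
piece 3:i rests on {1:c}
piece 4:i rests on {3:i}
piece 5:c rests on {2:u, 4:i}
piece 6:u rests on {5:c}
minimal pieces: {0:i}
ways to finish when only these pieces remain (= sum over removing one remaining piece with nothing left below it):
  1 left: {6}→1
  2 left: {5,6}→1
  3 left: {2,5,6}→1  {4,5,6}→1
  4 left: {2,4,5,6}→2  {3,4,5,6}→1
  5 left: {2,3,4,5,6}→3
  placing 0:i first → 3 extensions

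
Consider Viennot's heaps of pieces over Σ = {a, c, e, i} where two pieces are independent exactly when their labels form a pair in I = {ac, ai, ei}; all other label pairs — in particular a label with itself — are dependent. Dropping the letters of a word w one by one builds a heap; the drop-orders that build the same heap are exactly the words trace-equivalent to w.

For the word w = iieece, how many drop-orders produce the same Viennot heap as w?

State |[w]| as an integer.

0(i) covers ∅
1(i) covers 0:i
2(e) covers ∅
3(e) covers 2:e
4(c) covers 1:i, 3:e
5(e) covers 4:c
floor of heap: 0:i, 2:e
completions by unplaced set U, small U first (add the entries for U minus each lowest piece of U):
  |U|=1: {5}:1
  |U|=2: {4,5}:1
  |U|=3: {1,4,5}:1  {3,4,5}:1
  |U|=4: {0,1,4,5}:1  {1,3,4,5}:2  {2,3,4,5}:1
  start at 0(i): 3
  start at 2(e): 3
sum over floor = 6

6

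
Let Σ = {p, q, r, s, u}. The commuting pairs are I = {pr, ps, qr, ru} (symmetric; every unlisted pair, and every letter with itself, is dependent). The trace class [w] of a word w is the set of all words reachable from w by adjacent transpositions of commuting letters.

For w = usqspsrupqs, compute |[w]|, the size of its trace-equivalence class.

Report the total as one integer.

13

piece 0:u — minimal
piece 1:s rests on {0:u}
piece 2:q rests on {1:s}
piece 3:s rests on {2:q}
piece 4:p rests on {2:q}
piece 5:s rests on {3:s}
piece 6:r rests on {5:s}
piece 7:u rests on {4:p, 5:s}
piece 8:p rests on {7:u}
piece 9:q rests on {8:p}
piece 10:s rests on {6:r, 9:q}
minimal pieces: {0:u}
ways to finish when only these pieces remain (= sum over removing one remaining piece with nothing left below it):
  1 left: {10}→1
  2 left: {6,10}→1  {9,10}→1
  3 left: {6,9,10}→2  {8,9,10}→1
  4 left: {6,8,9,10}→3  {7,8,9,10}→1
  5 left: {4,7,8,9,10}→1  {6,7,8,9,10}→4
  6 left: {4,6,7,8,9,10}→5  {5,6,7,8,9,10}→4
  7 left: {3,5,6,7,8,9,10}→4  {4,5,6,7,8,9,10}→9
  8 left: {3,4,5,6,7,8,9,10}→13
  9 left: {2,3,4,5,6,7,8,9,10}→13
  placing 0:u first → 13 extensions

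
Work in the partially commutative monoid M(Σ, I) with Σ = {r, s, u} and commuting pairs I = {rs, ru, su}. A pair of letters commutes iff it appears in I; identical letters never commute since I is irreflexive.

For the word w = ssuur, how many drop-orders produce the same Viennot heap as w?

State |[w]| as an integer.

30

piece 0:s — minimal
piece 1:s rests on {0:s}
piece 2:u — minimal
piece 3:u rests on {2:u}
piece 4:r — minimal
minimal pieces: {0:s, 2:u, 4:r}
ways to finish when only these pieces remain (= sum over removing one remaining piece with nothing left below it):
  1 left: {1}→1  {3}→1  {4}→1
  2 left: {0,1}→1  {1,3}→2  {1,4}→2  {2,3}→1  {3,4}→2
  3 left: {0,1,3}→3  {0,1,4}→3  {1,2,3}→3  {1,3,4}→6  {2,3,4}→3
  placing 0:s first → 12 extensions
  placing 2:u first → 12 extensions
  placing 4:r first → 6 extensions
total linear extensions = 30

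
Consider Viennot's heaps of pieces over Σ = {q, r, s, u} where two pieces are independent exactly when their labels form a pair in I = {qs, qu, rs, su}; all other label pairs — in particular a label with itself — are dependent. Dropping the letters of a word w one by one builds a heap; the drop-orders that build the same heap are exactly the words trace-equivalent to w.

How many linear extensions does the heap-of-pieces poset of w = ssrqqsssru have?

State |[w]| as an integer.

#0=s has no predecessor
#1=s depends on [0:s]
#2=r has no predecessor
#3=q depends on [2:r]
#4=q depends on [3:q]
#5=s depends on [1:s]
#6=s depends on [5:s]
#7=s depends on [6:s]
#8=r depends on [4:q]
#9=u depends on [8:r]
sources: [0:s, 2:r]
N(rest) = Σ N(rest − s) over sources s of rest; N(one piece) = 1:
  size 1 → [7]=1  [9]=1
  size 2 → [6,7]=1  [7,9]=2  [8,9]=1
  size 3 → [4,8,9]=1  [5,6,7]=1  [6,7,9]=3  [7,8,9]=3
  size 4 → [1,5,6,7]=1  [3,4,8,9]=1  [4,7,8,9]=4  [5,6,7,9]=4  [6,7,8,9]=6
  size 5 → [0,1,5,6,7]=1  [1,5,6,7,9]=5  [2,3,4,8,9]=1  [3,4,7,8,9]=5  [4,6,7,8,9]=10  [5,6,7,8,9]=10
  size 6 → [0,1,5,6,7,9]=6  [1,5,6,7,8,9]=15  [2,3,4,7,8,9]=6  [3,4,6,7,8,9]=15  [4,5,6,7,8,9]=20
  size 7 → [0,1,5,6,7,8,9]=21  [1,4,5,6,7,8,9]=35  [2,3,4,6,7,8,9]=21  [3,4,5,6,7,8,9]=35
  size 8 → [0,1,4,5,6,7,8,9]=56  [1,3,4,5,6,7,8,9]=70  [2,3,4,5,6,7,8,9]=56
  first=0(s) contributes 126
  first=2(r) contributes 126
|[w]| = 252

252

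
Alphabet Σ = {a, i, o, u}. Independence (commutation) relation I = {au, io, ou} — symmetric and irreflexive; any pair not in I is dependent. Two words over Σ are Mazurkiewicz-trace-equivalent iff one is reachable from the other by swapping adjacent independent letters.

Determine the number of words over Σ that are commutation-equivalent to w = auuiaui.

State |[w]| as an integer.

6

piece 0:a — minimal
piece 1:u — minimal
piece 2:u rests on {1:u}
piece 3:i rests on {0:a, 2:u}
piece 4:a rests on {3:i}
piece 5:u rests on {3:i}
piece 6:i rests on {4:a, 5:u}
minimal pieces: {0:a, 1:u}
ways to finish when only these pieces remain (= sum over removing one remaining piece with nothing left below it):
  1 left: {6}→1
  2 left: {4,6}→1  {5,6}→1
  3 left: {4,5,6}→2
  4 left: {3,4,5,6}→2
  5 left: {0,3,4,5,6}→2  {2,3,4,5,6}→2
  placing 0:a first → 2 extensions
  placing 1:u first → 4 extensions
total linear extensions = 6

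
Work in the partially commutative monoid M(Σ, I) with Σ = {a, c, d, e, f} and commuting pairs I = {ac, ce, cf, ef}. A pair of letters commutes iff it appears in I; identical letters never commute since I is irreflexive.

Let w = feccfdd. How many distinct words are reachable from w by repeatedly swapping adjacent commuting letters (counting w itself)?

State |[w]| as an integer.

#0=f has no predecessor
#1=e has no predecessor
#2=c has no predecessor
#3=c depends on [2:c]
#4=f depends on [0:f]
#5=d depends on [1:e, 3:c, 4:f]
#6=d depends on [5:d]
sources: [0:f, 1:e, 2:c]
N(rest) = Σ N(rest − s) over sources s of rest; N(one piece) = 1:
  size 1 → [6]=1
  size 2 → [5,6]=1
  size 3 → [1,5,6]=1  [3,5,6]=1  [4,5,6]=1
  size 4 → [0,4,5,6]=1  [1,3,5,6]=2  [1,4,5,6]=2  [2,3,5,6]=1  [3,4,5,6]=2
  size 5 → [0,1,4,5,6]=3  [0,3,4,5,6]=3  [1,2,3,5,6]=3  [1,3,4,5,6]=6  [2,3,4,5,6]=3
  first=0(f) contributes 12
  first=1(e) contributes 6
  first=2(c) contributes 12
|[w]| = 30

30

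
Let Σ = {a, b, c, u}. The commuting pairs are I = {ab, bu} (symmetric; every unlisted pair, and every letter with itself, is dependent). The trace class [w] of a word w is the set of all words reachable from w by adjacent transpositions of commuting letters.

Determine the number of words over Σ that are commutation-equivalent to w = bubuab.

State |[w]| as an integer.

20

#0=b has no predecessor
#1=u has no predecessor
#2=b depends on [0:b]
#3=u depends on [1:u]
#4=a depends on [3:u]
#5=b depends on [2:b]
sources: [0:b, 1:u]
N(rest) = Σ N(rest − s) over sources s of rest; N(one piece) = 1:
  size 1 → [4]=1  [5]=1
  size 2 → [2,5]=1  [3,4]=1  [4,5]=2
  size 3 → [0,2,5]=1  [1,3,4]=1  [2,4,5]=3  [3,4,5]=3
  size 4 → [0,2,4,5]=4  [1,3,4,5]=4  [2,3,4,5]=6
  first=0(b) contributes 10
  first=1(u) contributes 10
|[w]| = 20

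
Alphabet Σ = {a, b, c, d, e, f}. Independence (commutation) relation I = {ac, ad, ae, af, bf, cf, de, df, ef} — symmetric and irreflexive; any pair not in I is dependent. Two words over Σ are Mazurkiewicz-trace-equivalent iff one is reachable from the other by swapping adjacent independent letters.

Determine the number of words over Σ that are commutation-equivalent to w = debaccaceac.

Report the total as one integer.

#0=d has no predecessor
#1=e has no predecessor
#2=b depends on [0:d, 1:e]
#3=a depends on [2:b]
#4=c depends on [2:b]
#5=c depends on [4:c]
#6=a depends on [3:a]
#7=c depends on [5:c]
#8=e depends on [7:c]
#9=a depends on [6:a]
#10=c depends on [8:e]
sources: [0:d, 1:e]
N(rest) = Σ N(rest − s) over sources s of rest; N(one piece) = 1:
  size 1 → [9]=1  [10]=1
  size 2 → [6,9]=1  [8,10]=1  [9,10]=2
  size 3 → [3,6,9]=1  [6,9,10]=3  [7,8,10]=1  [8,9,10]=3
  size 4 → [3,6,9,10]=4  [5,7,8,10]=1  [6,8,9,10]=6  [7,8,9,10]=4
  size 5 → [3,6,8,9,10]=10  [4,5,7,8,10]=1  [5,7,8,9,10]=5  [6,7,8,9,10]=10
  size 6 → [3,6,7,8,9,10]=20  [4,5,7,8,9,10]=6  [5,6,7,8,9,10]=15
  size 7 → [3,5,6,7,8,9,10]=35  [4,5,6,7,8,9,10]=21
  size 8 → [3,4,5,6,7,8,9,10]=56
  size 9 → [2,3,4,5,6,7,8,9,10]=56
  first=0(d) contributes 56
  first=1(e) contributes 56
|[w]| = 112

112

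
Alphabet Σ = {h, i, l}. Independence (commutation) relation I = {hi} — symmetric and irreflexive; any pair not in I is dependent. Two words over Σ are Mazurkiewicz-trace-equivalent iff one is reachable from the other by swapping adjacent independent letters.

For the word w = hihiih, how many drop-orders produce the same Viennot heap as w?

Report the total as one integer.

drop 0:h onto floor
drop 1:i onto floor
drop 2:h onto {0:h}
drop 3:i onto {1:i}
drop 4:i onto {3:i}
drop 5:h onto {2:h}
ground layer = {0:h, 1:i}
drop-orders for the pieces not yet dropped (sum over which currently-grounded one goes next):
  1 to go: {4} 1  {5} 1
  2 to go: {2,5} 1  {3,4} 1  {4,5} 2
  3 to go: {0,2,5} 1  {1,3,4} 1  {2,4,5} 3  {3,4,5} 3
  4 to go: {0,2,4,5} 4  {1,3,4,5} 4  {2,3,4,5} 6
  if 0:h drops first: 10 orders
  if 1:i drops first: 10 orders
heap linearizations: 20

20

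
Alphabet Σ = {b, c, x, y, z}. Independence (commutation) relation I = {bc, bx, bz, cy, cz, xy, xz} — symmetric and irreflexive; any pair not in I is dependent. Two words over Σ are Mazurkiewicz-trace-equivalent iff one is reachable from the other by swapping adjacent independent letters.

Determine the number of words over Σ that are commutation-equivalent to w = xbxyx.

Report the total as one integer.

0(x) covers ∅
1(b) covers ∅
2(x) covers 0:x
3(y) covers 1:b
4(x) covers 2:x
floor of heap: 0:x, 1:b
completions by unplaced set U, small U first (add the entries for U minus each lowest piece of U):
  |U|=1: {3}:1  {4}:1
  |U|=2: {1,3}:1  {2,4}:1  {3,4}:2
  |U|=3: {0,2,4}:1  {1,3,4}:3  {2,3,4}:3
  start at 0(x): 6
  start at 1(b): 4
sum over floor = 10

10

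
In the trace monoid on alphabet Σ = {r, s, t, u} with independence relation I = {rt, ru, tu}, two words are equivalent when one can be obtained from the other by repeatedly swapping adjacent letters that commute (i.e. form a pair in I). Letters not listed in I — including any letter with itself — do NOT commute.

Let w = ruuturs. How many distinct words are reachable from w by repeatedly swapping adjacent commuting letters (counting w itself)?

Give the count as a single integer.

#0=r has no predecessor
#1=u has no predecessor
#2=u depends on [1:u]
#3=t has no predecessor
#4=u depends on [2:u]
#5=r depends on [0:r]
#6=s depends on [3:t, 4:u, 5:r]
sources: [0:r, 1:u, 3:t]
N(rest) = Σ N(rest − s) over sources s of rest; N(one piece) = 1:
  size 1 → [6]=1
  size 2 → [3,6]=1  [4,6]=1  [5,6]=1
  size 3 → [0,5,6]=1  [2,4,6]=1  [3,4,6]=2  [3,5,6]=2  [4,5,6]=2
  size 4 → [0,3,5,6]=3  [0,4,5,6]=3  [1,2,4,6]=1  [2,3,4,6]=3  [2,4,5,6]=3  [3,4,5,6]=6
  size 5 → [0,2,4,5,6]=6  [0,3,4,5,6]=12  [1,2,3,4,6]=4  [1,2,4,5,6]=4  [2,3,4,5,6]=12
  first=0(r) contributes 20
  first=1(u) contributes 30
  first=3(t) contributes 10
|[w]| = 60

60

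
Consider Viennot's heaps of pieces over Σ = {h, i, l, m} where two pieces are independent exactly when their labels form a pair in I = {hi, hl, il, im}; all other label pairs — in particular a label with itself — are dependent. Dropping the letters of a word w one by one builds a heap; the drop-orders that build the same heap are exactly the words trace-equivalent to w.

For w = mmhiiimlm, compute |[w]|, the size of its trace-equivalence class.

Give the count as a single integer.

84

drop 0:m onto floor
drop 1:m onto {0:m}
drop 2:h onto {1:m}
drop 3:i onto floor
drop 4:i onto {3:i}
drop 5:i onto {4:i}
drop 6:m onto {2:h}
drop 7:l onto {6:m}
drop 8:m onto {7:l}
ground layer = {0:m, 3:i}
drop-orders for the pieces not yet dropped (sum over which currently-grounded one goes next):
  1 to go: {5} 1  {8} 1
  2 to go: {4,5} 1  {5,8} 2  {7,8} 1
  3 to go: {3,4,5} 1  {4,5,8} 3  {5,7,8} 3  {6,7,8} 1
  4 to go: {2,6,7,8} 1  {3,4,5,8} 4  {4,5,7,8} 6  {5,6,7,8} 4
  5 to go: {1,2,6,7,8} 1  {2,5,6,7,8} 5  {3,4,5,7,8} 10  {4,5,6,7,8} 10
  6 to go: {0,1,2,6,7,8} 1  {1,2,5,6,7,8} 6  {2,4,5,6,7,8} 15  {3,4,5,6,7,8} 20
  7 to go: {0,1,2,5,6,7,8} 7  {1,2,4,5,6,7,8} 21  {2,3,4,5,6,7,8} 35
  if 0:m drops first: 56 orders
  if 3:i drops first: 28 orders
heap linearizations: 84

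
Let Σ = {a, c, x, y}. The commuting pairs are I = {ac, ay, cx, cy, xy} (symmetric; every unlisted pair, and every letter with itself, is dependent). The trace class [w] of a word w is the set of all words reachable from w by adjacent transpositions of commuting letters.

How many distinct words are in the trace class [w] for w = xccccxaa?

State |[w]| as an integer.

70

#0=x has no predecessor
#1=c has no predecessor
#2=c depends on [1:c]
#3=c depends on [2:c]
#4=c depends on [3:c]
#5=x depends on [0:x]
#6=a depends on [5:x]
#7=a depends on [6:a]
sources: [0:x, 1:c]
N(rest) = Σ N(rest − s) over sources s of rest; N(one piece) = 1:
  size 1 → [4]=1  [7]=1
  size 2 → [3,4]=1  [4,7]=2  [6,7]=1
  size 3 → [2,3,4]=1  [3,4,7]=3  [4,6,7]=3  [5,6,7]=1
  size 4 → [0,5,6,7]=1  [1,2,3,4]=1  [2,3,4,7]=4  [3,4,6,7]=6  [4,5,6,7]=4
  size 5 → [0,4,5,6,7]=5  [1,2,3,4,7]=5  [2,3,4,6,7]=10  [3,4,5,6,7]=10
  size 6 → [0,3,4,5,6,7]=15  [1,2,3,4,6,7]=15  [2,3,4,5,6,7]=20
  first=0(x) contributes 35
  first=1(c) contributes 35
|[w]| = 70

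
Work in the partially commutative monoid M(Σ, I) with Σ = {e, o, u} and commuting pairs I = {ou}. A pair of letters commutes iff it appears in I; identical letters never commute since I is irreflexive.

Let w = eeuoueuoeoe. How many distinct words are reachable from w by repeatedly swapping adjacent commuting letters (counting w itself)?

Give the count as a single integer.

#0=e has no predecessor
#1=e depends on [0:e]
#2=u depends on [1:e]
#3=o depends on [1:e]
#4=u depends on [2:u]
#5=e depends on [3:o, 4:u]
#6=u depends on [5:e]
#7=o depends on [5:e]
#8=e depends on [6:u, 7:o]
#9=o depends on [8:e]
#10=e depends on [9:o]
sources: [0:e]
N(rest) = Σ N(rest − s) over sources s of rest; N(one piece) = 1:
  size 1 → [10]=1
  size 2 → [9,10]=1
  size 3 → [8,9,10]=1
  size 4 → [6,8,9,10]=1  [7,8,9,10]=1
  size 5 → [6,7,8,9,10]=2
  size 6 → [5,6,7,8,9,10]=2
  size 7 → [3,5,6,7,8,9,10]=2  [4,5,6,7,8,9,10]=2
  size 8 → [2,4,5,6,7,8,9,10]=2  [3,4,5,6,7,8,9,10]=4
  size 9 → [2,3,4,5,6,7,8,9,10]=6
  first=0(e) contributes 6

6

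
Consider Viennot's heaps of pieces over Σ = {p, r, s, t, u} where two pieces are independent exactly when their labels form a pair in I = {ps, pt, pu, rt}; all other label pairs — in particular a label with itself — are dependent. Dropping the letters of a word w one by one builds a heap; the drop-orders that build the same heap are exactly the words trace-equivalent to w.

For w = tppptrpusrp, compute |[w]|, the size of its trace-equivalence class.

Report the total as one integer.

51

drop 0:t onto floor
drop 1:p onto floor
drop 2:p onto {1:p}
drop 3:p onto {2:p}
drop 4:t onto {0:t}
drop 5:r onto {3:p}
drop 6:p onto {5:r}
drop 7:u onto {4:t, 5:r}
drop 8:s onto {7:u}
drop 9:r onto {6:p, 8:s}
drop 10:p onto {9:r}
ground layer = {0:t, 1:p}
drop-orders for the pieces not yet dropped (sum over which currently-grounded one goes next):
  1 to go: {10} 1
  2 to go: {9,10} 1
  3 to go: {6,9,10} 1  {8,9,10} 1
  4 to go: {6,8,9,10} 2  {7,8,9,10} 1
  5 to go: {4,7,8,9,10} 1  {6,7,8,9,10} 3
  6 to go: {0,4,7,8,9,10} 1  {4,6,7,8,9,10} 4  {5,6,7,8,9,10} 3
  7 to go: {0,4,6,7,8,9,10} 5  {3,5,6,7,8,9,10} 3  {4,5,6,7,8,9,10} 7
  8 to go: {0,4,5,6,7,8,9,10} 12  {2,3,5,6,7,8,9,10} 3  {3,4,5,6,7,8,9,10} 10
  9 to go: {0,3,4,5,6,7,8,9,10} 22  {1,2,3,5,6,7,8,9,10} 3  {2,3,4,5,6,7,8,9,10} 13
  if 0:t drops first: 16 orders
  if 1:p drops first: 35 orders
heap linearizations: 51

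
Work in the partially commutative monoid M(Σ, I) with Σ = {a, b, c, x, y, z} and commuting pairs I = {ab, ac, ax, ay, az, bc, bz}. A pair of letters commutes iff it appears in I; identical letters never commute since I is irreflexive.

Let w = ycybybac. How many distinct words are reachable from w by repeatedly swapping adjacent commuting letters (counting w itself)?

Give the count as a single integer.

drop 0:y onto floor
drop 1:c onto {0:y}
drop 2:y onto {1:c}
drop 3:b onto {2:y}
drop 4:y onto {3:b}
drop 5:b onto {4:y}
drop 6:a onto floor
drop 7:c onto {4:y}
ground layer = {0:y, 6:a}
drop-orders for the pieces not yet dropped (sum over which currently-grounded one goes next):
  1 to go: {5} 1  {6} 1  {7} 1
  2 to go: {5,6} 2  {5,7} 2  {6,7} 2
  3 to go: {4,5,7} 2  {5,6,7} 6
  4 to go: {3,4,5,7} 2  {4,5,6,7} 8
  5 to go: {2,3,4,5,7} 2  {3,4,5,6,7} 10
  6 to go: {1,2,3,4,5,7} 2  {2,3,4,5,6,7} 12
  if 0:y drops first: 14 orders
  if 6:a drops first: 2 orders
heap linearizations: 16

16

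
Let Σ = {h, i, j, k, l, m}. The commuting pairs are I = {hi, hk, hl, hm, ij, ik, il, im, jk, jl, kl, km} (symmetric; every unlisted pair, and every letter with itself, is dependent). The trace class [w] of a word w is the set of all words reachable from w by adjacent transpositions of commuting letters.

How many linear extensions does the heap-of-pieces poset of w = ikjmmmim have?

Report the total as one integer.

168

0(i) covers ∅
1(k) covers ∅
2(j) covers ∅
3(m) covers 2:j
4(m) covers 3:m
5(m) covers 4:m
6(i) covers 0:i
7(m) covers 5:m
floor of heap: 0:i, 1:k, 2:j
completions by unplaced set U, small U first (add the entries for U minus each lowest piece of U):
  |U|=1: {1}:1  {6}:1  {7}:1
  |U|=2: {0,6}:1  {1,6}:2  {1,7}:2  {5,7}:1  {6,7}:2
  |U|=3: {0,1,6}:3  {0,6,7}:3  {1,5,7}:3  {1,6,7}:6  {4,5,7}:1  {5,6,7}:3
  |U|=4: {0,1,6,7}:12  {0,5,6,7}:6  {1,4,5,7}:4  {1,5,6,7}:12  {3,4,5,7}:1  {4,5,6,7}:4
  |U|=5: {0,1,5,6,7}:30  {0,4,5,6,7}:10  {1,3,4,5,7}:5  {1,4,5,6,7}:20  {2,3,4,5,7}:1  {3,4,5,6,7}:5
  |U|=6: {0,1,4,5,6,7}:60  {0,3,4,5,6,7}:15  {1,2,3,4,5,7}:6  {1,3,4,5,6,7}:30  {2,3,4,5,6,7}:6
  start at 0(i): 42
  start at 1(k): 21
  start at 2(j): 105
sum over floor = 168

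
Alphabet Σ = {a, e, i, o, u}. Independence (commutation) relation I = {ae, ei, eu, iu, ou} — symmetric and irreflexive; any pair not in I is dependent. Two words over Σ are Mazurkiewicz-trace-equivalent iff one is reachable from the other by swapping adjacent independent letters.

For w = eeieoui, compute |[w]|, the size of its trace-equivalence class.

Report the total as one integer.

0(e) covers ∅
1(e) covers 0:e
2(i) covers ∅
3(e) covers 1:e
4(o) covers 2:i, 3:e
5(u) covers ∅
6(i) covers 4:o
floor of heap: 0:e, 2:i, 5:u
completions by unplaced set U, small U first (add the entries for U minus each lowest piece of U):
  |U|=1: {5}:1  {6}:1
  |U|=2: {4,6}:1  {5,6}:2
  |U|=3: {2,4,6}:1  {3,4,6}:1  {4,5,6}:3
  |U|=4: {1,3,4,6}:1  {2,3,4,6}:2  {2,4,5,6}:4  {3,4,5,6}:4
  |U|=5: {0,1,3,4,6}:1  {1,2,3,4,6}:3  {1,3,4,5,6}:5  {2,3,4,5,6}:10
  start at 0(e): 18
  start at 2(i): 6
  start at 5(u): 4
sum over floor = 28

28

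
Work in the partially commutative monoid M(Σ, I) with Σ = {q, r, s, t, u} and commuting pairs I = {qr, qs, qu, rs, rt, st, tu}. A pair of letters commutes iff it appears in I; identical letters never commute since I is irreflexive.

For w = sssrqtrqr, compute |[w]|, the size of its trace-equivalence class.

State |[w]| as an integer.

1680

drop 0:s onto floor
drop 1:s onto {0:s}
drop 2:s onto {1:s}
drop 3:r onto floor
drop 4:q onto floor
drop 5:t onto {4:q}
drop 6:r onto {3:r}
drop 7:q onto {5:t}
drop 8:r onto {6:r}
ground layer = {0:s, 3:r, 4:q}
drop-orders for the pieces not yet dropped (sum over which currently-grounded one goes next):
  1 to go: {2} 1  {7} 1  {8} 1
  2 to go: {1,2} 1  {2,7} 2  {2,8} 2  {5,7} 1  {6,8} 1  {7,8} 2
  3 to go: {0,1,2} 1  {1,2,7} 3  {1,2,8} 3  {2,5,7} 3  {2,6,8} 3  {2,7,8} 6  {3,6,8} 1  {4,5,7} 1  {5,7,8} 3  {6,7,8} 3
  4 to go: {0,1,2,7} 4  {0,1,2,8} 4  {1,2,5,7} 6  {1,2,6,8} 6  {1,2,7,8} 12  {2,3,6,8} 4  {2,4,5,7} 4  {2,5,7,8} 12  {2,6,7,8} 12  {3,6,7,8} 4  {4,5,7,8} 4  {5,6,7,8} 6
  5 to go: {0,1,2,5,7} 10  {0,1,2,6,8} 10  {0,1,2,7,8} 20  {1,2,3,6,8} 10  {1,2,4,5,7} 10  {1,2,5,7,8} 30  {1,2,6,7,8} 30  {2,3,6,7,8} 20  {2,4,5,7,8} 20  {2,5,6,7,8} 30  {3,5,6,7,8} 10  {4,5,6,7,8} 10
  6 to go: {0,1,2,3,6,8} 20  {0,1,2,4,5,7} 20  {0,1,2,5,7,8} 60  {0,1,2,6,7,8} 60  {1,2,3,6,7,8} 60  {1,2,4,5,7,8} 60  {1,2,5,6,7,8} 90  {2,3,5,6,7,8} 60  {2,4,5,6,7,8} 60  {3,4,5,6,7,8} 20
  7 to go: {0,1,2,3,6,7,8} 140  {0,1,2,4,5,7,8} 140  {0,1,2,5,6,7,8} 210  {1,2,3,5,6,7,8} 210  {1,2,4,5,6,7,8} 210  {2,3,4,5,6,7,8} 140
  if 0:s drops first: 560 orders
  if 3:r drops first: 560 orders
  if 4:q drops first: 560 orders
heap linearizations: 1680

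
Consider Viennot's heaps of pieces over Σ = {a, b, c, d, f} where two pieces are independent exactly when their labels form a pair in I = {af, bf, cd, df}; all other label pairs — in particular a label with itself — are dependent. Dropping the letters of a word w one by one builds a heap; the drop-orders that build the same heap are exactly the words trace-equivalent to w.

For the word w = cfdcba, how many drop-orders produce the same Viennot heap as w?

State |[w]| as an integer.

4

#0=c has no predecessor
#1=f depends on [0:c]
#2=d has no predecessor
#3=c depends on [1:f]
#4=b depends on [2:d, 3:c]
#5=a depends on [4:b]
sources: [0:c, 2:d]
N(rest) = Σ N(rest − s) over sources s of rest; N(one piece) = 1:
  size 1 → [5]=1
  size 2 → [4,5]=1
  size 3 → [2,4,5]=1  [3,4,5]=1
  size 4 → [1,3,4,5]=1  [2,3,4,5]=2
  first=0(c) contributes 3
  first=2(d) contributes 1
|[w]| = 4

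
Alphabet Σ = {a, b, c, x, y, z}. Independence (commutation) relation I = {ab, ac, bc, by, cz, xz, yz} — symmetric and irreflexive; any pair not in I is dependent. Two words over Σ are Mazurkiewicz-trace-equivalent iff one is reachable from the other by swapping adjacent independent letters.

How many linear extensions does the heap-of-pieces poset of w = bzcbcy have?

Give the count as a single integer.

20

drop 0:b onto floor
drop 1:z onto {0:b}
drop 2:c onto floor
drop 3:b onto {1:z}
drop 4:c onto {2:c}
drop 5:y onto {4:c}
ground layer = {0:b, 2:c}
drop-orders for the pieces not yet dropped (sum over which currently-grounded one goes next):
  1 to go: {3} 1  {5} 1
  2 to go: {1,3} 1  {3,5} 2  {4,5} 1
  3 to go: {0,1,3} 1  {1,3,5} 3  {2,4,5} 1  {3,4,5} 3
  4 to go: {0,1,3,5} 4  {1,3,4,5} 6  {2,3,4,5} 4
  if 0:b drops first: 10 orders
  if 2:c drops first: 10 orders
heap linearizations: 20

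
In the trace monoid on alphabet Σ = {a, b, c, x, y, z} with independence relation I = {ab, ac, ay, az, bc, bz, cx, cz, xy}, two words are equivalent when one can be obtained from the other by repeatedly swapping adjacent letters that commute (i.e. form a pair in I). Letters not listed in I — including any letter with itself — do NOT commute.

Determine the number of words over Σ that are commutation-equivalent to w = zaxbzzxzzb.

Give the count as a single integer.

18

drop 0:z onto floor
drop 1:a onto floor
drop 2:x onto {0:z, 1:a}
drop 3:b onto {2:x}
drop 4:z onto {2:x}
drop 5:z onto {4:z}
drop 6:x onto {3:b, 5:z}
drop 7:z onto {6:x}
drop 8:z onto {7:z}
drop 9:b onto {6:x}
ground layer = {0:z, 1:a}
drop-orders for the pieces not yet dropped (sum over which currently-grounded one goes next):
  1 to go: {8} 1  {9} 1
  2 to go: {7,8} 1  {8,9} 2
  3 to go: {7,8,9} 3
  4 to go: {6,7,8,9} 3
  5 to go: {3,6,7,8,9} 3  {5,6,7,8,9} 3
  6 to go: {3,5,6,7,8,9} 6  {4,5,6,7,8,9} 3
  7 to go: {3,4,5,6,7,8,9} 9
  8 to go: {2,3,4,5,6,7,8,9} 9
  if 0:z drops first: 9 orders
  if 1:a drops first: 9 orders
heap linearizations: 18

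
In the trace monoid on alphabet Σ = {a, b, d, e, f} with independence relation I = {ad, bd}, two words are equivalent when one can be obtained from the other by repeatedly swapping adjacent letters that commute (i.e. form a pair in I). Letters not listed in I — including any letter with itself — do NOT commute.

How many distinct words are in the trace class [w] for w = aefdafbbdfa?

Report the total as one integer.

piece 0:a — minimal
piece 1:e rests on {0:a}
piece 2:f rests on {1:e}
piece 3:d rests on {2:f}
piece 4:a rests on {2:f}
piece 5:f rests on {3:d, 4:a}
piece 6:b rests on {5:f}
piece 7:b rests on {6:b}
piece 8:d rests on {5:f}
piece 9:f rests on {7:b, 8:d}
piece 10:a rests on {9:f}
minimal pieces: {0:a}
ways to finish when only these pieces remain (= sum over removing one remaining piece with nothing left below it):
  1 left: {10}→1
  2 left: {9,10}→1
  3 left: {7,9,10}→1  {8,9,10}→1
  4 left: {6,7,9,10}→1  {7,8,9,10}→2
  5 left: {6,7,8,9,10}→3
  6 left: {5,6,7,8,9,10}→3
  7 left: {3,5,6,7,8,9,10}→3  {4,5,6,7,8,9,10}→3
  8 left: {3,4,5,6,7,8,9,10}→6
  9 left: {2,3,4,5,6,7,8,9,10}→6
  placing 0:a first → 6 extensions

6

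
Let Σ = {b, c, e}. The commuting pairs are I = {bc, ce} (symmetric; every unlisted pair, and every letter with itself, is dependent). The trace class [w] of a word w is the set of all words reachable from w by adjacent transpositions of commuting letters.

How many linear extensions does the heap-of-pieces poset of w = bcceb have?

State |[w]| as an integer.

10

#0=b has no predecessor
#1=c has no predecessor
#2=c depends on [1:c]
#3=e depends on [0:b]
#4=b depends on [3:e]
sources: [0:b, 1:c]
N(rest) = Σ N(rest − s) over sources s of rest; N(one piece) = 1:
  size 1 → [2]=1  [4]=1
  size 2 → [1,2]=1  [2,4]=2  [3,4]=1
  size 3 → [0,3,4]=1  [1,2,4]=3  [2,3,4]=3
  first=0(b) contributes 6
  first=1(c) contributes 4
|[w]| = 10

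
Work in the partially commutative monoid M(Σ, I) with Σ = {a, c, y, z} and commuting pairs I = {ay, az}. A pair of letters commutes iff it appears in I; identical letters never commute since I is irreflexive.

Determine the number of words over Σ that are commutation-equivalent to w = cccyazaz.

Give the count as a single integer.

10

drop 0:c onto floor
drop 1:c onto {0:c}
drop 2:c onto {1:c}
drop 3:y onto {2:c}
drop 4:a onto {2:c}
drop 5:z onto {3:y}
drop 6:a onto {4:a}
drop 7:z onto {5:z}
ground layer = {0:c}
drop-orders for the pieces not yet dropped (sum over which currently-grounded one goes next):
  1 to go: {6} 1  {7} 1
  2 to go: {4,6} 1  {5,7} 1  {6,7} 2
  3 to go: {3,5,7} 1  {4,6,7} 3  {5,6,7} 3
  4 to go: {3,5,6,7} 4  {4,5,6,7} 6
  5 to go: {3,4,5,6,7} 10
  6 to go: {2,3,4,5,6,7} 10
  if 0:c drops first: 10 orders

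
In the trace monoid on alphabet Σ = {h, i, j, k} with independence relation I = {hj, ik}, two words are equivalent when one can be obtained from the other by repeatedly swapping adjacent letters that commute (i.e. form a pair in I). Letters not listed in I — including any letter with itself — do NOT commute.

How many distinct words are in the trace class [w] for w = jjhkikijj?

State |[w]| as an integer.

0(j) covers ∅
1(j) covers 0:j
2(h) covers ∅
3(k) covers 1:j, 2:h
4(i) covers 1:j, 2:h
5(k) covers 3:k
6(i) covers 4:i
7(j) covers 5:k, 6:i
8(j) covers 7:j
floor of heap: 0:j, 2:h
completions by unplaced set U, small U first (add the entries for U minus each lowest piece of U):
  |U|=1: {8}:1
  |U|=2: {7,8}:1
  |U|=3: {5,7,8}:1  {6,7,8}:1
  |U|=4: {3,5,7,8}:1  {4,6,7,8}:1  {5,6,7,8}:2
  |U|=5: {3,5,6,7,8}:3  {4,5,6,7,8}:3
  |U|=6: {3,4,5,6,7,8}:6
  |U|=7: {1,3,4,5,6,7,8}:6  {2,3,4,5,6,7,8}:6
  start at 0(j): 12
  start at 2(h): 6
sum over floor = 18

18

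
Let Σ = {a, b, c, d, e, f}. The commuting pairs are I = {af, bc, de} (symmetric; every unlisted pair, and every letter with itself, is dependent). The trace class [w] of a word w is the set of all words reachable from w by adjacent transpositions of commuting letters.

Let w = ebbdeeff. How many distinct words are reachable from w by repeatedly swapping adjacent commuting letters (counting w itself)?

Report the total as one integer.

3

0(e) covers ∅
1(b) covers 0:e
2(b) covers 1:b
3(d) covers 2:b
4(e) covers 2:b
5(e) covers 4:e
6(f) covers 3:d, 5:e
7(f) covers 6:f
floor of heap: 0:e
completions by unplaced set U, small U first (add the entries for U minus each lowest piece of U):
  |U|=1: {7}:1
  |U|=2: {6,7}:1
  |U|=3: {3,6,7}:1  {5,6,7}:1
  |U|=4: {3,5,6,7}:2  {4,5,6,7}:1
  |U|=5: {3,4,5,6,7}:3
  |U|=6: {2,3,4,5,6,7}:3
  start at 0(e): 3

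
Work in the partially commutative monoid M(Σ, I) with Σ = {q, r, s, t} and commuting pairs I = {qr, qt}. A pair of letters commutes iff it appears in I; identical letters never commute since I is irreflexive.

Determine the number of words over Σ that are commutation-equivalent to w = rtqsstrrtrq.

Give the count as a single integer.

18

0(r) covers ∅
1(t) covers 0:r
2(q) covers ∅
3(s) covers 1:t, 2:q
4(s) covers 3:s
5(t) covers 4:s
6(r) covers 5:t
7(r) covers 6:r
8(t) covers 7:r
9(r) covers 8:t
10(q) covers 4:s
floor of heap: 0:r, 2:q
completions by unplaced set U, small U first (add the entries for U minus each lowest piece of U):
  |U|=1: {9}:1  {10}:1
  |U|=2: {8,9}:1  {9,10}:2
  |U|=3: {7,8,9}:1  {8,9,10}:3
  |U|=4: {6,7,8,9}:1  {7,8,9,10}:4
  |U|=5: {5,6,7,8,9}:1  {6,7,8,9,10}:5
  |U|=6: {5,6,7,8,9,10}:6
  |U|=7: {4,5,6,7,8,9,10}:6
  |U|=8: {3,4,5,6,7,8,9,10}:6
  |U|=9: {1,3,4,5,6,7,8,9,10}:6  {2,3,4,5,6,7,8,9,10}:6
  start at 0(r): 12
  start at 2(q): 6
sum over floor = 18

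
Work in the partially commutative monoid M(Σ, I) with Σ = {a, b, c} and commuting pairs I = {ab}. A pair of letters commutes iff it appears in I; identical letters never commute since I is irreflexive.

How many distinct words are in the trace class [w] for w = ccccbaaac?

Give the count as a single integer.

4

drop 0:c onto floor
drop 1:c onto {0:c}
drop 2:c onto {1:c}
drop 3:c onto {2:c}
drop 4:b onto {3:c}
drop 5:a onto {3:c}
drop 6:a onto {5:a}
drop 7:a onto {6:a}
drop 8:c onto {4:b, 7:a}
ground layer = {0:c}
drop-orders for the pieces not yet dropped (sum over which currently-grounded one goes next):
  1 to go: {8} 1
  2 to go: {4,8} 1  {7,8} 1
  3 to go: {4,7,8} 2  {6,7,8} 1
  4 to go: {4,6,7,8} 3  {5,6,7,8} 1
  5 to go: {4,5,6,7,8} 4
  6 to go: {3,4,5,6,7,8} 4
  7 to go: {2,3,4,5,6,7,8} 4
  if 0:c drops first: 4 orders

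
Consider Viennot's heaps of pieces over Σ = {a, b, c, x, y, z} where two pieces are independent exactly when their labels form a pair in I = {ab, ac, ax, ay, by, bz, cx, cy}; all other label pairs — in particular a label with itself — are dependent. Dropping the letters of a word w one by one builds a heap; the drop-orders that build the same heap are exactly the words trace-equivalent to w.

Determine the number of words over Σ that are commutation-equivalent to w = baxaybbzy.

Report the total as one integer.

153

drop 0:b onto floor
drop 1:a onto floor
drop 2:x onto {0:b}
drop 3:a onto {1:a}
drop 4:y onto {2:x}
drop 5:b onto {2:x}
drop 6:b onto {5:b}
drop 7:z onto {3:a, 4:y}
drop 8:y onto {7:z}
ground layer = {0:b, 1:a}
drop-orders for the pieces not yet dropped (sum over which currently-grounded one goes next):
  1 to go: {6} 1  {8} 1
  2 to go: {5,6} 1  {6,8} 2  {7,8} 1
  3 to go: {3,7,8} 1  {4,7,8} 1  {5,6,8} 3  {6,7,8} 3
  4 to go: {1,3,7,8} 1  {3,4,7,8} 2  {3,6,7,8} 4  {4,6,7,8} 4  {5,6,7,8} 6
  5 to go: {1,3,4,7,8} 3  {1,3,6,7,8} 5  {3,4,6,7,8} 10  {3,5,6,7,8} 10  {4,5,6,7,8} 10
  6 to go: {1,3,4,6,7,8} 18  {1,3,5,6,7,8} 15  {2,4,5,6,7,8} 10  {3,4,5,6,7,8} 30
  7 to go: {0,2,4,5,6,7,8} 10  {1,3,4,5,6,7,8} 63  {2,3,4,5,6,7,8} 40
  if 0:b drops first: 103 orders
  if 1:a drops first: 50 orders
heap linearizations: 153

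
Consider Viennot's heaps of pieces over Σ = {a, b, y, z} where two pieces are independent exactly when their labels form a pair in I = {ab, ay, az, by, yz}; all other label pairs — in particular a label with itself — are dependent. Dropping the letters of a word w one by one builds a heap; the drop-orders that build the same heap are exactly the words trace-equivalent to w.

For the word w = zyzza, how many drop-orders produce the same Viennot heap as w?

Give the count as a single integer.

#0=z has no predecessor
#1=y has no predecessor
#2=z depends on [0:z]
#3=z depends on [2:z]
#4=a has no predecessor
sources: [0:z, 1:y, 4:a]
N(rest) = Σ N(rest − s) over sources s of rest; N(one piece) = 1:
  size 1 → [1]=1  [3]=1  [4]=1
  size 2 → [1,3]=2  [1,4]=2  [2,3]=1  [3,4]=2
  size 3 → [0,2,3]=1  [1,2,3]=3  [1,3,4]=6  [2,3,4]=3
  first=0(z) contributes 12
  first=1(y) contributes 4
  first=4(a) contributes 4
|[w]| = 20

20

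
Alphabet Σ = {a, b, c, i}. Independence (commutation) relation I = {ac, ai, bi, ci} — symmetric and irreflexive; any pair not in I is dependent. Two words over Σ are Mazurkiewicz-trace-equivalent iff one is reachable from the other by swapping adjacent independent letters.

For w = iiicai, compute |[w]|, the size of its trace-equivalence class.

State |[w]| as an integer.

piece 0:i — minimal
piece 1:i rests on {0:i}
piece 2:i rests on {1:i}
piece 3:c — minimal
piece 4:a — minimal
piece 5:i rests on {2:i}
minimal pieces: {0:i, 3:c, 4:a}
ways to finish when only these pieces remain (= sum over removing one remaining piece with nothing left below it):
  1 left: {3}→1  {4}→1  {5}→1
  2 left: {2,5}→1  {3,4}→2  {3,5}→2  {4,5}→2
  3 left: {1,2,5}→1  {2,3,5}→3  {2,4,5}→3  {3,4,5}→6
  4 left: {0,1,2,5}→1  {1,2,3,5}→4  {1,2,4,5}→4  {2,3,4,5}→12
  placing 0:i first → 20 extensions
  placing 3:c first → 5 extensions
  placing 4:a first → 5 extensions
total linear extensions = 30

30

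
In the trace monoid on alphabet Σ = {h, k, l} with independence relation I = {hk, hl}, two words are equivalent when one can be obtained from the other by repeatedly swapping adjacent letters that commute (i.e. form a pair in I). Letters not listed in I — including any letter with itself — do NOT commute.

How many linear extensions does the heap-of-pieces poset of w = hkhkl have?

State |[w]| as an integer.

10

#0=h has no predecessor
#1=k has no predecessor
#2=h depends on [0:h]
#3=k depends on [1:k]
#4=l depends on [3:k]
sources: [0:h, 1:k]
N(rest) = Σ N(rest − s) over sources s of rest; N(one piece) = 1:
  size 1 → [2]=1  [4]=1
  size 2 → [0,2]=1  [2,4]=2  [3,4]=1
  size 3 → [0,2,4]=3  [1,3,4]=1  [2,3,4]=3
  first=0(h) contributes 4
  first=1(k) contributes 6
|[w]| = 10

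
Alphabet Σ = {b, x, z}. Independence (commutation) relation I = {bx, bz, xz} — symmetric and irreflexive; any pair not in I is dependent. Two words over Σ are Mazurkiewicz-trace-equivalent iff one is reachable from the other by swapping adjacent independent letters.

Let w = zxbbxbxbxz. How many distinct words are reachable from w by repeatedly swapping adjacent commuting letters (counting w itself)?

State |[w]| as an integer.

#0=z has no predecessor
#1=x has no predecessor
#2=b has no predecessor
#3=b depends on [2:b]
#4=x depends on [1:x]
#5=b depends on [3:b]
#6=x depends on [4:x]
#7=b depends on [5:b]
#8=x depends on [6:x]
#9=z depends on [0:z]
sources: [0:z, 1:x, 2:b]
N(rest) = Σ N(rest − s) over sources s of rest; N(one piece) = 1:
  size 1 → [7]=1  [8]=1  [9]=1
  size 2 → [0,9]=1  [5,7]=1  [6,8]=1  [7,8]=2  [7,9]=2  [8,9]=2
  size 3 → [0,7,9]=3  [0,8,9]=3  [3,5,7]=1  [4,6,8]=1  [5,7,8]=3  [5,7,9]=3  [6,7,8]=3  [6,8,9]=3  [7,8,9]=6
  size 4 → [0,5,7,9]=6  [0,6,8,9]=6  [0,7,8,9]=12  [1,4,6,8]=1  [2,3,5,7]=1  [3,5,7,8]=4  [3,5,7,9]=4  [4,6,7,8]=4  [4,6,8,9]=4  [5,6,7,8]=6  [5,7,8,9]=12  [6,7,8,9]=12
  size 5 → [0,3,5,7,9]=10  [0,4,6,8,9]=10  [0,5,7,8,9]=30  [0,6,7,8,9]=30  [1,4,6,7,8]=5  [1,4,6,8,9]=5  [2,3,5,7,8]=5  [2,3,5,7,9]=5  [3,5,6,7,8]=10  [3,5,7,8,9]=20  [4,5,6,7,8]=10  [4,6,7,8,9]=20  [5,6,7,8,9]=30
  size 6 → [0,1,4,6,8,9]=15  [0,2,3,5,7,9]=15  [0,3,5,7,8,9]=60  [0,4,6,7,8,9]=60  [0,5,6,7,8,9]=90  [1,4,5,6,7,8]=15  [1,4,6,7,8,9]=30  [2,3,5,6,7,8]=15  [2,3,5,7,8,9]=30  [3,4,5,6,7,8]=20  [3,5,6,7,8,9]=60  [4,5,6,7,8,9]=60
  size 7 → [0,1,4,6,7,8,9]=105  [0,2,3,5,7,8,9]=105  [0,3,5,6,7,8,9]=210  [0,4,5,6,7,8,9]=210  [1,3,4,5,6,7,8]=35  [1,4,5,6,7,8,9]=105  [2,3,4,5,6,7,8]=35  [2,3,5,6,7,8,9]=105  [3,4,5,6,7,8,9]=140
  size 8 → [0,1,4,5,6,7,8,9]=420  [0,2,3,5,6,7,8,9]=420  [0,3,4,5,6,7,8,9]=560  [1,2,3,4,5,6,7,8]=70  [1,3,4,5,6,7,8,9]=280  [2,3,4,5,6,7,8,9]=280
  first=0(z) contributes 630
  first=1(x) contributes 1260
  first=2(b) contributes 1260
|[w]| = 3150

3150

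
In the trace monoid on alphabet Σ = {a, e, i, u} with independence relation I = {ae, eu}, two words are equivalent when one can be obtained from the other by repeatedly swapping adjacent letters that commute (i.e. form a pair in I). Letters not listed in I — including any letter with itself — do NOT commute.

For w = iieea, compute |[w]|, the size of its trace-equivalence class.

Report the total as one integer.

3

piece 0:i — minimal
piece 1:i rests on {0:i}
piece 2:e rests on {1:i}
piece 3:e rests on {2:e}
piece 4:a rests on {1:i}
minimal pieces: {0:i}
ways to finish when only these pieces remain (= sum over removing one remaining piece with nothing left below it):
  1 left: {3}→1  {4}→1
  2 left: {2,3}→1  {3,4}→2
  3 left: {2,3,4}→3
  placing 0:i first → 3 extensions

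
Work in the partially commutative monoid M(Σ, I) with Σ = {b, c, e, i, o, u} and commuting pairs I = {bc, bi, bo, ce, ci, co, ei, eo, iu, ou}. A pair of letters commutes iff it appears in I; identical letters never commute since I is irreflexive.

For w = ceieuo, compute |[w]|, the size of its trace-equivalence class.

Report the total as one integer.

45

piece 0:c — minimal
piece 1:e — minimal
piece 2:i — minimal
piece 3:e rests on {1:e}
piece 4:u rests on {0:c, 3:e}
piece 5:o rests on {2:i}
minimal pieces: {0:c, 1:e, 2:i}
ways to finish when only these pieces remain (= sum over removing one remaining piece with nothing left below it):
  1 left: {4}→1  {5}→1
  2 left: {0,4}→1  {2,5}→1  {3,4}→1  {4,5}→2
  3 left: {0,3,4}→2  {0,4,5}→3  {1,3,4}→1  {2,4,5}→3  {3,4,5}→3
  4 left: {0,1,3,4}→3  {0,2,4,5}→6  {0,3,4,5}→8  {1,3,4,5}→4  {2,3,4,5}→6
  placing 0:c first → 10 extensions
  placing 1:e first → 20 extensions
  placing 2:i first → 15 extensions
total linear extensions = 45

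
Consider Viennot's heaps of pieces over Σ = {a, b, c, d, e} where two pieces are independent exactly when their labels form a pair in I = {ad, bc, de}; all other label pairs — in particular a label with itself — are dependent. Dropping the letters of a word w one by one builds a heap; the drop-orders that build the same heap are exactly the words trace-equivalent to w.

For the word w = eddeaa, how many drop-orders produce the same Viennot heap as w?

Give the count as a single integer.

15

piece 0:e — minimal
piece 1:d — minimal
piece 2:d rests on {1:d}
piece 3:e rests on {0:e}
piece 4:a rests on {3:e}
piece 5:a rests on {4:a}
minimal pieces: {0:e, 1:d}
ways to finish when only these pieces remain (= sum over removing one remaining piece with nothing left below it):
  1 left: {2}→1  {5}→1
  2 left: {1,2}→1  {2,5}→2  {4,5}→1
  3 left: {1,2,5}→3  {2,4,5}→3  {3,4,5}→1
  4 left: {0,3,4,5}→1  {1,2,4,5}→6  {2,3,4,5}→4
  placing 0:e first → 10 extensions
  placing 1:d first → 5 extensions
total linear extensions = 15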